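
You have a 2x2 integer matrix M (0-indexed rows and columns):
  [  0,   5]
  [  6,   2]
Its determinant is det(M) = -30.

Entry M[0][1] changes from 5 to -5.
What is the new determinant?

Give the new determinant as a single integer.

det is linear in row 0: changing M[0][1] by delta changes det by delta * cofactor(0,1).
Cofactor C_01 = (-1)^(0+1) * minor(0,1) = -6
Entry delta = -5 - 5 = -10
Det delta = -10 * -6 = 60
New det = -30 + 60 = 30

Answer: 30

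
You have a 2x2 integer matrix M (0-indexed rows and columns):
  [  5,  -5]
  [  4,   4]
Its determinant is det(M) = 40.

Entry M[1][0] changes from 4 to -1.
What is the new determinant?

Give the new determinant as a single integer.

Answer: 15

Derivation:
det is linear in row 1: changing M[1][0] by delta changes det by delta * cofactor(1,0).
Cofactor C_10 = (-1)^(1+0) * minor(1,0) = 5
Entry delta = -1 - 4 = -5
Det delta = -5 * 5 = -25
New det = 40 + -25 = 15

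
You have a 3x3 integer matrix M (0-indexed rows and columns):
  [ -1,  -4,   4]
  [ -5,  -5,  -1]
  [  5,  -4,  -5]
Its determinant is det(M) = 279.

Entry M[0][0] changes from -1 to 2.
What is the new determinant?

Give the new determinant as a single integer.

det is linear in row 0: changing M[0][0] by delta changes det by delta * cofactor(0,0).
Cofactor C_00 = (-1)^(0+0) * minor(0,0) = 21
Entry delta = 2 - -1 = 3
Det delta = 3 * 21 = 63
New det = 279 + 63 = 342

Answer: 342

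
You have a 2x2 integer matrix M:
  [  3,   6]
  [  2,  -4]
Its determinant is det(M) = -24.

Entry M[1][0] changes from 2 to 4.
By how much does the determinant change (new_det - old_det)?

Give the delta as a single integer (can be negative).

Answer: -12

Derivation:
Cofactor C_10 = -6
Entry delta = 4 - 2 = 2
Det delta = entry_delta * cofactor = 2 * -6 = -12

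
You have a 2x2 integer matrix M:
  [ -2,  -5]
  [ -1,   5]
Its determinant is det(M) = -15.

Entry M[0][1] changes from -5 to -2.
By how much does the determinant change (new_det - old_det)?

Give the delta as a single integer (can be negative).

Cofactor C_01 = 1
Entry delta = -2 - -5 = 3
Det delta = entry_delta * cofactor = 3 * 1 = 3

Answer: 3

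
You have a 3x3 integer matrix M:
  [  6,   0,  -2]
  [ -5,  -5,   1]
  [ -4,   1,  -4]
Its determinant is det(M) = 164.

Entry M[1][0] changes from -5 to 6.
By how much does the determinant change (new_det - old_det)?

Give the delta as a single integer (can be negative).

Cofactor C_10 = -2
Entry delta = 6 - -5 = 11
Det delta = entry_delta * cofactor = 11 * -2 = -22

Answer: -22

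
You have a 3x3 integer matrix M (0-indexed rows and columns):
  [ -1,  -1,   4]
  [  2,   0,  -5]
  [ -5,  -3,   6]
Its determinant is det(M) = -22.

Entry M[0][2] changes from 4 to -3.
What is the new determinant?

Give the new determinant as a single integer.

det is linear in row 0: changing M[0][2] by delta changes det by delta * cofactor(0,2).
Cofactor C_02 = (-1)^(0+2) * minor(0,2) = -6
Entry delta = -3 - 4 = -7
Det delta = -7 * -6 = 42
New det = -22 + 42 = 20

Answer: 20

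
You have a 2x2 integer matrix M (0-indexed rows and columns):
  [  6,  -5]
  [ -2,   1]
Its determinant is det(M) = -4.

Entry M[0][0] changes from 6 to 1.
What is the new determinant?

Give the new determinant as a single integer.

Answer: -9

Derivation:
det is linear in row 0: changing M[0][0] by delta changes det by delta * cofactor(0,0).
Cofactor C_00 = (-1)^(0+0) * minor(0,0) = 1
Entry delta = 1 - 6 = -5
Det delta = -5 * 1 = -5
New det = -4 + -5 = -9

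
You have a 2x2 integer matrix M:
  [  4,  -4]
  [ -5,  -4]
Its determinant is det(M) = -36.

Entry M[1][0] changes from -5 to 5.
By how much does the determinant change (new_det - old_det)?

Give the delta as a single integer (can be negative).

Cofactor C_10 = 4
Entry delta = 5 - -5 = 10
Det delta = entry_delta * cofactor = 10 * 4 = 40

Answer: 40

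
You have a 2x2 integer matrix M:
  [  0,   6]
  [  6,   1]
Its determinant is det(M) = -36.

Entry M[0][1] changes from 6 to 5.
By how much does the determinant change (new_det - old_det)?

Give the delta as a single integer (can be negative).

Answer: 6

Derivation:
Cofactor C_01 = -6
Entry delta = 5 - 6 = -1
Det delta = entry_delta * cofactor = -1 * -6 = 6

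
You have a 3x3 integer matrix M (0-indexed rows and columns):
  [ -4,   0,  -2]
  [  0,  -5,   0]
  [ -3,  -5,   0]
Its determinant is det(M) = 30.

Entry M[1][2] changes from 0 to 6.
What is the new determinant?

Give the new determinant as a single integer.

det is linear in row 1: changing M[1][2] by delta changes det by delta * cofactor(1,2).
Cofactor C_12 = (-1)^(1+2) * minor(1,2) = -20
Entry delta = 6 - 0 = 6
Det delta = 6 * -20 = -120
New det = 30 + -120 = -90

Answer: -90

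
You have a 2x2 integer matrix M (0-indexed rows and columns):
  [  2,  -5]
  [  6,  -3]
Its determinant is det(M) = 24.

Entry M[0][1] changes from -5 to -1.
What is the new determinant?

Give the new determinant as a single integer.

Answer: 0

Derivation:
det is linear in row 0: changing M[0][1] by delta changes det by delta * cofactor(0,1).
Cofactor C_01 = (-1)^(0+1) * minor(0,1) = -6
Entry delta = -1 - -5 = 4
Det delta = 4 * -6 = -24
New det = 24 + -24 = 0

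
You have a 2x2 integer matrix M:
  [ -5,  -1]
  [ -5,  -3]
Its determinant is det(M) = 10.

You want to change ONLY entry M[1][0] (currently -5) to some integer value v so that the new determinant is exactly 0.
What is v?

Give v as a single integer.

Answer: -15

Derivation:
det is linear in entry M[1][0]: det = old_det + (v - -5) * C_10
Cofactor C_10 = 1
Want det = 0: 10 + (v - -5) * 1 = 0
  (v - -5) = -10 / 1 = -10
  v = -5 + (-10) = -15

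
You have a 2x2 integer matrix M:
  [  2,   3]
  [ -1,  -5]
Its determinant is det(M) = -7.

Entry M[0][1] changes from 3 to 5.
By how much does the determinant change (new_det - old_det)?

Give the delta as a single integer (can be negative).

Answer: 2

Derivation:
Cofactor C_01 = 1
Entry delta = 5 - 3 = 2
Det delta = entry_delta * cofactor = 2 * 1 = 2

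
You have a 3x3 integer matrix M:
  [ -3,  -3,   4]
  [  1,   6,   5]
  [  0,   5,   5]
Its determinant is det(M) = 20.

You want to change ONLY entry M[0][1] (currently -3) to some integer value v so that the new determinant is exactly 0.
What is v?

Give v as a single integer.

Answer: 1

Derivation:
det is linear in entry M[0][1]: det = old_det + (v - -3) * C_01
Cofactor C_01 = -5
Want det = 0: 20 + (v - -3) * -5 = 0
  (v - -3) = -20 / -5 = 4
  v = -3 + (4) = 1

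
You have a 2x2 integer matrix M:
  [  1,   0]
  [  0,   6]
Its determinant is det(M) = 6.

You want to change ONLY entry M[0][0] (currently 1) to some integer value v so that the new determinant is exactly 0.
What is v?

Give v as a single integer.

det is linear in entry M[0][0]: det = old_det + (v - 1) * C_00
Cofactor C_00 = 6
Want det = 0: 6 + (v - 1) * 6 = 0
  (v - 1) = -6 / 6 = -1
  v = 1 + (-1) = 0

Answer: 0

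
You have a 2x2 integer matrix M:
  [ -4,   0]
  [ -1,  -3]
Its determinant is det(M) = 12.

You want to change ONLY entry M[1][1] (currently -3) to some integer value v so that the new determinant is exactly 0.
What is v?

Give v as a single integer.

Answer: 0

Derivation:
det is linear in entry M[1][1]: det = old_det + (v - -3) * C_11
Cofactor C_11 = -4
Want det = 0: 12 + (v - -3) * -4 = 0
  (v - -3) = -12 / -4 = 3
  v = -3 + (3) = 0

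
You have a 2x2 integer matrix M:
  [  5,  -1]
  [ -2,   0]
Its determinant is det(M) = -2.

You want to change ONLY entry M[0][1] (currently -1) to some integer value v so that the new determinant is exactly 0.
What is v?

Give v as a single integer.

det is linear in entry M[0][1]: det = old_det + (v - -1) * C_01
Cofactor C_01 = 2
Want det = 0: -2 + (v - -1) * 2 = 0
  (v - -1) = 2 / 2 = 1
  v = -1 + (1) = 0

Answer: 0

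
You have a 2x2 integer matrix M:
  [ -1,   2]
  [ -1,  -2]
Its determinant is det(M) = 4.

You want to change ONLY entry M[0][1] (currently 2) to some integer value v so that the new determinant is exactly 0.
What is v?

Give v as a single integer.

Answer: -2

Derivation:
det is linear in entry M[0][1]: det = old_det + (v - 2) * C_01
Cofactor C_01 = 1
Want det = 0: 4 + (v - 2) * 1 = 0
  (v - 2) = -4 / 1 = -4
  v = 2 + (-4) = -2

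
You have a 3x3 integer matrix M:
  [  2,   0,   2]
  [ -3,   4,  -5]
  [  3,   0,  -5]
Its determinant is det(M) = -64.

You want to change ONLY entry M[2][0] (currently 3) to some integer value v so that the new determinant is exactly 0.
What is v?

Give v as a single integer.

det is linear in entry M[2][0]: det = old_det + (v - 3) * C_20
Cofactor C_20 = -8
Want det = 0: -64 + (v - 3) * -8 = 0
  (v - 3) = 64 / -8 = -8
  v = 3 + (-8) = -5

Answer: -5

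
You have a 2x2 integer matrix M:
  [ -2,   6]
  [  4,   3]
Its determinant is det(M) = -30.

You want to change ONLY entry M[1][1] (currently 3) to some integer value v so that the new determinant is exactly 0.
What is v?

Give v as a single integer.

det is linear in entry M[1][1]: det = old_det + (v - 3) * C_11
Cofactor C_11 = -2
Want det = 0: -30 + (v - 3) * -2 = 0
  (v - 3) = 30 / -2 = -15
  v = 3 + (-15) = -12

Answer: -12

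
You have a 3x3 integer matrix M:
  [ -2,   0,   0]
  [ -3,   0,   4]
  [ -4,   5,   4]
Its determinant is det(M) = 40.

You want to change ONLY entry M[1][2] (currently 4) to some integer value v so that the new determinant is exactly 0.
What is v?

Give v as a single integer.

Answer: 0

Derivation:
det is linear in entry M[1][2]: det = old_det + (v - 4) * C_12
Cofactor C_12 = 10
Want det = 0: 40 + (v - 4) * 10 = 0
  (v - 4) = -40 / 10 = -4
  v = 4 + (-4) = 0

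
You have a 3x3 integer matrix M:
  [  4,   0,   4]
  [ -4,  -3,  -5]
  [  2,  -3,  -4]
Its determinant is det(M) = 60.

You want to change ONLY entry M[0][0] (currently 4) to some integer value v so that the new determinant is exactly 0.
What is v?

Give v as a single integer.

Answer: 24

Derivation:
det is linear in entry M[0][0]: det = old_det + (v - 4) * C_00
Cofactor C_00 = -3
Want det = 0: 60 + (v - 4) * -3 = 0
  (v - 4) = -60 / -3 = 20
  v = 4 + (20) = 24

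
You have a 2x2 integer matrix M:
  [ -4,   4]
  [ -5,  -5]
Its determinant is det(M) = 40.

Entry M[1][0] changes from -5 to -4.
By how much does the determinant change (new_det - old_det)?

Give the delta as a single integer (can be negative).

Answer: -4

Derivation:
Cofactor C_10 = -4
Entry delta = -4 - -5 = 1
Det delta = entry_delta * cofactor = 1 * -4 = -4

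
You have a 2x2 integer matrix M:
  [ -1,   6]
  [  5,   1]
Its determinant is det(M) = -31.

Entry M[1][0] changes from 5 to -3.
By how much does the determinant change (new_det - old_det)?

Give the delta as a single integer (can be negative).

Cofactor C_10 = -6
Entry delta = -3 - 5 = -8
Det delta = entry_delta * cofactor = -8 * -6 = 48

Answer: 48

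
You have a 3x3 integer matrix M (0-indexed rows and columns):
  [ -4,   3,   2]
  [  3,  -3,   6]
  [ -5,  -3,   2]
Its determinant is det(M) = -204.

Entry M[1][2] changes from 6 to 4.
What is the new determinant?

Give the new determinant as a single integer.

Answer: -150

Derivation:
det is linear in row 1: changing M[1][2] by delta changes det by delta * cofactor(1,2).
Cofactor C_12 = (-1)^(1+2) * minor(1,2) = -27
Entry delta = 4 - 6 = -2
Det delta = -2 * -27 = 54
New det = -204 + 54 = -150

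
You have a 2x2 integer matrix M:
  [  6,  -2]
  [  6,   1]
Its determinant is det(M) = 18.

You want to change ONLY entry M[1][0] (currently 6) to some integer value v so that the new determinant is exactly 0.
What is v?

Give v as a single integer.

Answer: -3

Derivation:
det is linear in entry M[1][0]: det = old_det + (v - 6) * C_10
Cofactor C_10 = 2
Want det = 0: 18 + (v - 6) * 2 = 0
  (v - 6) = -18 / 2 = -9
  v = 6 + (-9) = -3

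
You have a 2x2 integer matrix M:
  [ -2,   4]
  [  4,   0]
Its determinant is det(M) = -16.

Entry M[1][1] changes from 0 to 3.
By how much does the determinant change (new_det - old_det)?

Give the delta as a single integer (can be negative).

Cofactor C_11 = -2
Entry delta = 3 - 0 = 3
Det delta = entry_delta * cofactor = 3 * -2 = -6

Answer: -6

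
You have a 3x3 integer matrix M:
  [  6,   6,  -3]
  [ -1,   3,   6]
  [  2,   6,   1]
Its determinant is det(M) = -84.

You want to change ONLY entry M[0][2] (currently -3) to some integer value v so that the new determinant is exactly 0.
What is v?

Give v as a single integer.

det is linear in entry M[0][2]: det = old_det + (v - -3) * C_02
Cofactor C_02 = -12
Want det = 0: -84 + (v - -3) * -12 = 0
  (v - -3) = 84 / -12 = -7
  v = -3 + (-7) = -10

Answer: -10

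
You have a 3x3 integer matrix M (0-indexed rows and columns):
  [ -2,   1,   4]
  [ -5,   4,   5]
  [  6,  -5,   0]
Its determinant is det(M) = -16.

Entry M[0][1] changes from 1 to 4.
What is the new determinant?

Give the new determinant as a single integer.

det is linear in row 0: changing M[0][1] by delta changes det by delta * cofactor(0,1).
Cofactor C_01 = (-1)^(0+1) * minor(0,1) = 30
Entry delta = 4 - 1 = 3
Det delta = 3 * 30 = 90
New det = -16 + 90 = 74

Answer: 74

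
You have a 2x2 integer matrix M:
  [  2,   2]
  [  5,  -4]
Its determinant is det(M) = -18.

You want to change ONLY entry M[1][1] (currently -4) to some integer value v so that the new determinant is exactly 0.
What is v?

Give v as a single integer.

Answer: 5

Derivation:
det is linear in entry M[1][1]: det = old_det + (v - -4) * C_11
Cofactor C_11 = 2
Want det = 0: -18 + (v - -4) * 2 = 0
  (v - -4) = 18 / 2 = 9
  v = -4 + (9) = 5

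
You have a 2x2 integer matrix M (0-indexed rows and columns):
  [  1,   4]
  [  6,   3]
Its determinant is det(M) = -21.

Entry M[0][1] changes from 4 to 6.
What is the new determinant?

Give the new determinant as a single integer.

det is linear in row 0: changing M[0][1] by delta changes det by delta * cofactor(0,1).
Cofactor C_01 = (-1)^(0+1) * minor(0,1) = -6
Entry delta = 6 - 4 = 2
Det delta = 2 * -6 = -12
New det = -21 + -12 = -33

Answer: -33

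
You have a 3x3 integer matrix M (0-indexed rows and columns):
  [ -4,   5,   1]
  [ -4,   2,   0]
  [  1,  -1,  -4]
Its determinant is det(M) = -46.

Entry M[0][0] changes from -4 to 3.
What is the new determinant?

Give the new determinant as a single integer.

det is linear in row 0: changing M[0][0] by delta changes det by delta * cofactor(0,0).
Cofactor C_00 = (-1)^(0+0) * minor(0,0) = -8
Entry delta = 3 - -4 = 7
Det delta = 7 * -8 = -56
New det = -46 + -56 = -102

Answer: -102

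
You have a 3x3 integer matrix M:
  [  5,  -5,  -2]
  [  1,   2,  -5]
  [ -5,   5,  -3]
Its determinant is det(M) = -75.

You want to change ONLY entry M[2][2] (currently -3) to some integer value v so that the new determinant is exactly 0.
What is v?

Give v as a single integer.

Answer: 2

Derivation:
det is linear in entry M[2][2]: det = old_det + (v - -3) * C_22
Cofactor C_22 = 15
Want det = 0: -75 + (v - -3) * 15 = 0
  (v - -3) = 75 / 15 = 5
  v = -3 + (5) = 2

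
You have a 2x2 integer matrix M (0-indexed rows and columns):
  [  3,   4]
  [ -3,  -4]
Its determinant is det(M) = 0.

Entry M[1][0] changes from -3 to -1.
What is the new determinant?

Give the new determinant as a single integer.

det is linear in row 1: changing M[1][0] by delta changes det by delta * cofactor(1,0).
Cofactor C_10 = (-1)^(1+0) * minor(1,0) = -4
Entry delta = -1 - -3 = 2
Det delta = 2 * -4 = -8
New det = 0 + -8 = -8

Answer: -8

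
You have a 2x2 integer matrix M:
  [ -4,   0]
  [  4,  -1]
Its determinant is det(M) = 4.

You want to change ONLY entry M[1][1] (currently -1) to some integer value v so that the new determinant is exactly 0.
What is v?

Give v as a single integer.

det is linear in entry M[1][1]: det = old_det + (v - -1) * C_11
Cofactor C_11 = -4
Want det = 0: 4 + (v - -1) * -4 = 0
  (v - -1) = -4 / -4 = 1
  v = -1 + (1) = 0

Answer: 0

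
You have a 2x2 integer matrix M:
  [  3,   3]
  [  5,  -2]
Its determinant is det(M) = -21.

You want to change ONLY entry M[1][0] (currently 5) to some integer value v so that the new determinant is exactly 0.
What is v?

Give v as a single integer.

det is linear in entry M[1][0]: det = old_det + (v - 5) * C_10
Cofactor C_10 = -3
Want det = 0: -21 + (v - 5) * -3 = 0
  (v - 5) = 21 / -3 = -7
  v = 5 + (-7) = -2

Answer: -2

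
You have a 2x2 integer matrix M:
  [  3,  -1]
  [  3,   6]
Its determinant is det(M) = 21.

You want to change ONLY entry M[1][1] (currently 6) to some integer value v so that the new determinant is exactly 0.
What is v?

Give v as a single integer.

Answer: -1

Derivation:
det is linear in entry M[1][1]: det = old_det + (v - 6) * C_11
Cofactor C_11 = 3
Want det = 0: 21 + (v - 6) * 3 = 0
  (v - 6) = -21 / 3 = -7
  v = 6 + (-7) = -1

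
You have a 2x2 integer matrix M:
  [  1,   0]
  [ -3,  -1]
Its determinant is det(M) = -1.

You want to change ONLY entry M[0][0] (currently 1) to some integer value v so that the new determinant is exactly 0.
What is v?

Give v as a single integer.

det is linear in entry M[0][0]: det = old_det + (v - 1) * C_00
Cofactor C_00 = -1
Want det = 0: -1 + (v - 1) * -1 = 0
  (v - 1) = 1 / -1 = -1
  v = 1 + (-1) = 0

Answer: 0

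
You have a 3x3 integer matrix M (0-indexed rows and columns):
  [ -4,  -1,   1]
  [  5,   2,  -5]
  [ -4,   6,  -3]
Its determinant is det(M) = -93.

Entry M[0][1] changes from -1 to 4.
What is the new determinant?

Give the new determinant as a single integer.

det is linear in row 0: changing M[0][1] by delta changes det by delta * cofactor(0,1).
Cofactor C_01 = (-1)^(0+1) * minor(0,1) = 35
Entry delta = 4 - -1 = 5
Det delta = 5 * 35 = 175
New det = -93 + 175 = 82

Answer: 82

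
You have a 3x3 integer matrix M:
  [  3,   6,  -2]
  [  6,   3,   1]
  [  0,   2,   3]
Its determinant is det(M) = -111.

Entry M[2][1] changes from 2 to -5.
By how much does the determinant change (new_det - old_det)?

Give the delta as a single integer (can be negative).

Cofactor C_21 = -15
Entry delta = -5 - 2 = -7
Det delta = entry_delta * cofactor = -7 * -15 = 105

Answer: 105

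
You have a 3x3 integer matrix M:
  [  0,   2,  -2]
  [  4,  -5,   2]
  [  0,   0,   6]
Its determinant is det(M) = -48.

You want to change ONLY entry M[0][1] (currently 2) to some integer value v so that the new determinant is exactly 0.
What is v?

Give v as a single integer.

det is linear in entry M[0][1]: det = old_det + (v - 2) * C_01
Cofactor C_01 = -24
Want det = 0: -48 + (v - 2) * -24 = 0
  (v - 2) = 48 / -24 = -2
  v = 2 + (-2) = 0

Answer: 0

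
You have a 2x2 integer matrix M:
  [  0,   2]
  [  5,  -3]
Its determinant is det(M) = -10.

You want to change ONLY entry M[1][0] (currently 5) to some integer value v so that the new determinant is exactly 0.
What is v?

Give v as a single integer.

det is linear in entry M[1][0]: det = old_det + (v - 5) * C_10
Cofactor C_10 = -2
Want det = 0: -10 + (v - 5) * -2 = 0
  (v - 5) = 10 / -2 = -5
  v = 5 + (-5) = 0

Answer: 0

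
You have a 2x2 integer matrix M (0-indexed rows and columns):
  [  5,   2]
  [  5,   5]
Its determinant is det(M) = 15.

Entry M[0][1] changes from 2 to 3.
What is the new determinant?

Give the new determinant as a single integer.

det is linear in row 0: changing M[0][1] by delta changes det by delta * cofactor(0,1).
Cofactor C_01 = (-1)^(0+1) * minor(0,1) = -5
Entry delta = 3 - 2 = 1
Det delta = 1 * -5 = -5
New det = 15 + -5 = 10

Answer: 10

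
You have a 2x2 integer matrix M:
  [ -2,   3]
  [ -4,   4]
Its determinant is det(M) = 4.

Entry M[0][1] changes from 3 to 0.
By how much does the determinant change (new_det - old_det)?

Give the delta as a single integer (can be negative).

Answer: -12

Derivation:
Cofactor C_01 = 4
Entry delta = 0 - 3 = -3
Det delta = entry_delta * cofactor = -3 * 4 = -12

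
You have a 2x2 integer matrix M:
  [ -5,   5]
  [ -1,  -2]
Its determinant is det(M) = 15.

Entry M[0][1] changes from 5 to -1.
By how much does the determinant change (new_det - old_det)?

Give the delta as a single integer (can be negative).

Cofactor C_01 = 1
Entry delta = -1 - 5 = -6
Det delta = entry_delta * cofactor = -6 * 1 = -6

Answer: -6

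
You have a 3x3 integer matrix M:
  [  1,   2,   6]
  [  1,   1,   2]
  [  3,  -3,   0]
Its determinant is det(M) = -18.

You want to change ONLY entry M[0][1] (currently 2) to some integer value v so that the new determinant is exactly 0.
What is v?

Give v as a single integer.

Answer: 5

Derivation:
det is linear in entry M[0][1]: det = old_det + (v - 2) * C_01
Cofactor C_01 = 6
Want det = 0: -18 + (v - 2) * 6 = 0
  (v - 2) = 18 / 6 = 3
  v = 2 + (3) = 5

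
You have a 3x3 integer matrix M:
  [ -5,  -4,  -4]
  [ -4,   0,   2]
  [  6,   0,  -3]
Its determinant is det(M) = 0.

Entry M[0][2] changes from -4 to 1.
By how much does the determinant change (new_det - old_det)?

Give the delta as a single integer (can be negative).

Cofactor C_02 = 0
Entry delta = 1 - -4 = 5
Det delta = entry_delta * cofactor = 5 * 0 = 0

Answer: 0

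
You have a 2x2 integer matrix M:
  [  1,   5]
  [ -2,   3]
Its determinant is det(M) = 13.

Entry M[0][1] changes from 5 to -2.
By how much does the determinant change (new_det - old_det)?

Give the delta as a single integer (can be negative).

Cofactor C_01 = 2
Entry delta = -2 - 5 = -7
Det delta = entry_delta * cofactor = -7 * 2 = -14

Answer: -14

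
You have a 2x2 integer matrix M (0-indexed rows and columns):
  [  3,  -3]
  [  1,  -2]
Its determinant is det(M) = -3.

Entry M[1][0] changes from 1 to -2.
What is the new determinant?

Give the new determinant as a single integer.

Answer: -12

Derivation:
det is linear in row 1: changing M[1][0] by delta changes det by delta * cofactor(1,0).
Cofactor C_10 = (-1)^(1+0) * minor(1,0) = 3
Entry delta = -2 - 1 = -3
Det delta = -3 * 3 = -9
New det = -3 + -9 = -12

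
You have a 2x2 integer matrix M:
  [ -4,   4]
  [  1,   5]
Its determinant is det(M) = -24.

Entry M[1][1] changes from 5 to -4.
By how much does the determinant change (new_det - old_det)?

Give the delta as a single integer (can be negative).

Cofactor C_11 = -4
Entry delta = -4 - 5 = -9
Det delta = entry_delta * cofactor = -9 * -4 = 36

Answer: 36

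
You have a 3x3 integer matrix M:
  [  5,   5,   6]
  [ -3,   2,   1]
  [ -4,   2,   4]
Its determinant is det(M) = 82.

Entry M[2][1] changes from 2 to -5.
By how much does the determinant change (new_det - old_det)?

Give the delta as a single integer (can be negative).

Cofactor C_21 = -23
Entry delta = -5 - 2 = -7
Det delta = entry_delta * cofactor = -7 * -23 = 161

Answer: 161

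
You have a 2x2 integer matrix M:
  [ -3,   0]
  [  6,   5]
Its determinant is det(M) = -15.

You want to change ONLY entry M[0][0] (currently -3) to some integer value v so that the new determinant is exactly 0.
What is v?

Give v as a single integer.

Answer: 0

Derivation:
det is linear in entry M[0][0]: det = old_det + (v - -3) * C_00
Cofactor C_00 = 5
Want det = 0: -15 + (v - -3) * 5 = 0
  (v - -3) = 15 / 5 = 3
  v = -3 + (3) = 0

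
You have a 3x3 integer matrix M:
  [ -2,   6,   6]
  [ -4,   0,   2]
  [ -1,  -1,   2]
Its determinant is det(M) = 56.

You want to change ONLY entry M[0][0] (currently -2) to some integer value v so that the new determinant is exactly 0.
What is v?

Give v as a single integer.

det is linear in entry M[0][0]: det = old_det + (v - -2) * C_00
Cofactor C_00 = 2
Want det = 0: 56 + (v - -2) * 2 = 0
  (v - -2) = -56 / 2 = -28
  v = -2 + (-28) = -30

Answer: -30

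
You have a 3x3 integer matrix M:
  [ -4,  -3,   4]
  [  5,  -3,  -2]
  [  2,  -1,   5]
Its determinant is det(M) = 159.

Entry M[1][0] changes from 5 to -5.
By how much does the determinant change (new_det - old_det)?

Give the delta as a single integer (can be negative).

Answer: -110

Derivation:
Cofactor C_10 = 11
Entry delta = -5 - 5 = -10
Det delta = entry_delta * cofactor = -10 * 11 = -110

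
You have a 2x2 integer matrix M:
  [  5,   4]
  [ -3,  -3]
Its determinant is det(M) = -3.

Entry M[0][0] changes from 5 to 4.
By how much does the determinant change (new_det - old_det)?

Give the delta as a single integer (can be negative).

Cofactor C_00 = -3
Entry delta = 4 - 5 = -1
Det delta = entry_delta * cofactor = -1 * -3 = 3

Answer: 3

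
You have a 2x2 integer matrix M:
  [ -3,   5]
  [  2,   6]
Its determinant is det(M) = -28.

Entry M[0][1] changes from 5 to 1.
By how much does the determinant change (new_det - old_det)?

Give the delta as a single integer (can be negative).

Answer: 8

Derivation:
Cofactor C_01 = -2
Entry delta = 1 - 5 = -4
Det delta = entry_delta * cofactor = -4 * -2 = 8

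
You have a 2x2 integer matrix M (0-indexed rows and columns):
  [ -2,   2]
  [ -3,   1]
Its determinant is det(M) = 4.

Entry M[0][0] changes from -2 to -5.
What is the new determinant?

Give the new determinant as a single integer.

Answer: 1

Derivation:
det is linear in row 0: changing M[0][0] by delta changes det by delta * cofactor(0,0).
Cofactor C_00 = (-1)^(0+0) * minor(0,0) = 1
Entry delta = -5 - -2 = -3
Det delta = -3 * 1 = -3
New det = 4 + -3 = 1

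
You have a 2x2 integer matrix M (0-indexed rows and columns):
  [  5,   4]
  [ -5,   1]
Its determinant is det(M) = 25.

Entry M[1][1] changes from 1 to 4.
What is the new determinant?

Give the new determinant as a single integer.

det is linear in row 1: changing M[1][1] by delta changes det by delta * cofactor(1,1).
Cofactor C_11 = (-1)^(1+1) * minor(1,1) = 5
Entry delta = 4 - 1 = 3
Det delta = 3 * 5 = 15
New det = 25 + 15 = 40

Answer: 40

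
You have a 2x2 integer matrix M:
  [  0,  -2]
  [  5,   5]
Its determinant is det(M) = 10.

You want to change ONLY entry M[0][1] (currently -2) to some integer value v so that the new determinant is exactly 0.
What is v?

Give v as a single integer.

Answer: 0

Derivation:
det is linear in entry M[0][1]: det = old_det + (v - -2) * C_01
Cofactor C_01 = -5
Want det = 0: 10 + (v - -2) * -5 = 0
  (v - -2) = -10 / -5 = 2
  v = -2 + (2) = 0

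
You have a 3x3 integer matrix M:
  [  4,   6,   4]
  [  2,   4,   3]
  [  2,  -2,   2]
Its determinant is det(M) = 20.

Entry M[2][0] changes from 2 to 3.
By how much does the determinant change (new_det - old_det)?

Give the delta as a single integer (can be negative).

Cofactor C_20 = 2
Entry delta = 3 - 2 = 1
Det delta = entry_delta * cofactor = 1 * 2 = 2

Answer: 2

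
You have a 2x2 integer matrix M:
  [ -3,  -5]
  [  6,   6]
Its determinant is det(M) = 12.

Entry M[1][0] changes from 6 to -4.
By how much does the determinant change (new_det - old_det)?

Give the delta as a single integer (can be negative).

Answer: -50

Derivation:
Cofactor C_10 = 5
Entry delta = -4 - 6 = -10
Det delta = entry_delta * cofactor = -10 * 5 = -50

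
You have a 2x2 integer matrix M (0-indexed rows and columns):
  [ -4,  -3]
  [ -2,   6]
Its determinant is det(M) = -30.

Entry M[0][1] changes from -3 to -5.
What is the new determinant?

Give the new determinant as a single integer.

Answer: -34

Derivation:
det is linear in row 0: changing M[0][1] by delta changes det by delta * cofactor(0,1).
Cofactor C_01 = (-1)^(0+1) * minor(0,1) = 2
Entry delta = -5 - -3 = -2
Det delta = -2 * 2 = -4
New det = -30 + -4 = -34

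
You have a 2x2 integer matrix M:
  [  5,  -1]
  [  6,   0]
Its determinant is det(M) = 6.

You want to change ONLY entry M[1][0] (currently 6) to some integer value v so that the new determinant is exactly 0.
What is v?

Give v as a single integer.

Answer: 0

Derivation:
det is linear in entry M[1][0]: det = old_det + (v - 6) * C_10
Cofactor C_10 = 1
Want det = 0: 6 + (v - 6) * 1 = 0
  (v - 6) = -6 / 1 = -6
  v = 6 + (-6) = 0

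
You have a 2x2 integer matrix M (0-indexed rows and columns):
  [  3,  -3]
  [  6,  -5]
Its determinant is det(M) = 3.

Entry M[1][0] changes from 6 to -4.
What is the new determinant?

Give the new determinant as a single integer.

Answer: -27

Derivation:
det is linear in row 1: changing M[1][0] by delta changes det by delta * cofactor(1,0).
Cofactor C_10 = (-1)^(1+0) * minor(1,0) = 3
Entry delta = -4 - 6 = -10
Det delta = -10 * 3 = -30
New det = 3 + -30 = -27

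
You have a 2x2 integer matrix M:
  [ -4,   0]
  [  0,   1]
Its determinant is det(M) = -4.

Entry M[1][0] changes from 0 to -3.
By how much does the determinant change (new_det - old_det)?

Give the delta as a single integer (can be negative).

Cofactor C_10 = 0
Entry delta = -3 - 0 = -3
Det delta = entry_delta * cofactor = -3 * 0 = 0

Answer: 0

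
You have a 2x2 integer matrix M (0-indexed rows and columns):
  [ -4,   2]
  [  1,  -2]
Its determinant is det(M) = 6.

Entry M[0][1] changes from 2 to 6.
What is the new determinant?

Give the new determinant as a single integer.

det is linear in row 0: changing M[0][1] by delta changes det by delta * cofactor(0,1).
Cofactor C_01 = (-1)^(0+1) * minor(0,1) = -1
Entry delta = 6 - 2 = 4
Det delta = 4 * -1 = -4
New det = 6 + -4 = 2

Answer: 2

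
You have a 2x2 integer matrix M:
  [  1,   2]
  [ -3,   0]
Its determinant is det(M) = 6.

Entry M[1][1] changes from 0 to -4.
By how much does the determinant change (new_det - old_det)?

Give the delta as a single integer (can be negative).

Cofactor C_11 = 1
Entry delta = -4 - 0 = -4
Det delta = entry_delta * cofactor = -4 * 1 = -4

Answer: -4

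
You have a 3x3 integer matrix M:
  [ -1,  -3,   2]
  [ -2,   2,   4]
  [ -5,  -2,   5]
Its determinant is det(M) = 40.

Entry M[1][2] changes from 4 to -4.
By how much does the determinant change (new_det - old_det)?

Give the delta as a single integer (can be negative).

Answer: -104

Derivation:
Cofactor C_12 = 13
Entry delta = -4 - 4 = -8
Det delta = entry_delta * cofactor = -8 * 13 = -104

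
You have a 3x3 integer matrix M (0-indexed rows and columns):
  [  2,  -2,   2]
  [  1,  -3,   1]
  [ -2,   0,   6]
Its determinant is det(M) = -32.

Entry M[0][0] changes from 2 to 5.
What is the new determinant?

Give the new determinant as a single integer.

det is linear in row 0: changing M[0][0] by delta changes det by delta * cofactor(0,0).
Cofactor C_00 = (-1)^(0+0) * minor(0,0) = -18
Entry delta = 5 - 2 = 3
Det delta = 3 * -18 = -54
New det = -32 + -54 = -86

Answer: -86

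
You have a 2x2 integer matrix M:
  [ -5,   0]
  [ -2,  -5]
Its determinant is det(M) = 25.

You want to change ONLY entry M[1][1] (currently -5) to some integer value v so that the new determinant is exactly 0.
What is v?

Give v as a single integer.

det is linear in entry M[1][1]: det = old_det + (v - -5) * C_11
Cofactor C_11 = -5
Want det = 0: 25 + (v - -5) * -5 = 0
  (v - -5) = -25 / -5 = 5
  v = -5 + (5) = 0

Answer: 0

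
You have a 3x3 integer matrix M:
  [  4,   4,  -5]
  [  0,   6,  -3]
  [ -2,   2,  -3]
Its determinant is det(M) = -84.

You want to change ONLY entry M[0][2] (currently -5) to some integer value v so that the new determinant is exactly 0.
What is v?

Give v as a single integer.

det is linear in entry M[0][2]: det = old_det + (v - -5) * C_02
Cofactor C_02 = 12
Want det = 0: -84 + (v - -5) * 12 = 0
  (v - -5) = 84 / 12 = 7
  v = -5 + (7) = 2

Answer: 2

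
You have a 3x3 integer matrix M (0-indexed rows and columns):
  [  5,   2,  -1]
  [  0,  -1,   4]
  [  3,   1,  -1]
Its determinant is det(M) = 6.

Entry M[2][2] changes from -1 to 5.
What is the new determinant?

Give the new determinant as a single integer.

Answer: -24

Derivation:
det is linear in row 2: changing M[2][2] by delta changes det by delta * cofactor(2,2).
Cofactor C_22 = (-1)^(2+2) * minor(2,2) = -5
Entry delta = 5 - -1 = 6
Det delta = 6 * -5 = -30
New det = 6 + -30 = -24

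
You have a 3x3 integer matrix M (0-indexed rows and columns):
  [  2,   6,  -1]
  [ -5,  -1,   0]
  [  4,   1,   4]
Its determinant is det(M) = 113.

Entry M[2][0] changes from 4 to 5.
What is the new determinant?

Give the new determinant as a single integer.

Answer: 112

Derivation:
det is linear in row 2: changing M[2][0] by delta changes det by delta * cofactor(2,0).
Cofactor C_20 = (-1)^(2+0) * minor(2,0) = -1
Entry delta = 5 - 4 = 1
Det delta = 1 * -1 = -1
New det = 113 + -1 = 112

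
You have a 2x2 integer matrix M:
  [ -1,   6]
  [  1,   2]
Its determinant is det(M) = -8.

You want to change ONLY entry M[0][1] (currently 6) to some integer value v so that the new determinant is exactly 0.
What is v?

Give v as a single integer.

Answer: -2

Derivation:
det is linear in entry M[0][1]: det = old_det + (v - 6) * C_01
Cofactor C_01 = -1
Want det = 0: -8 + (v - 6) * -1 = 0
  (v - 6) = 8 / -1 = -8
  v = 6 + (-8) = -2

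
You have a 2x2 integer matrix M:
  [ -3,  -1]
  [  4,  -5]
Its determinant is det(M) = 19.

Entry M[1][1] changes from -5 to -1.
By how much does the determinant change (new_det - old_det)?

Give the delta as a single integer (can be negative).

Answer: -12

Derivation:
Cofactor C_11 = -3
Entry delta = -1 - -5 = 4
Det delta = entry_delta * cofactor = 4 * -3 = -12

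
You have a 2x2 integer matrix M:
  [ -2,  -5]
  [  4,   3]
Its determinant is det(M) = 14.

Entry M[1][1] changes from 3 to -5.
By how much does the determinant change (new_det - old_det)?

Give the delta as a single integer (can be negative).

Cofactor C_11 = -2
Entry delta = -5 - 3 = -8
Det delta = entry_delta * cofactor = -8 * -2 = 16

Answer: 16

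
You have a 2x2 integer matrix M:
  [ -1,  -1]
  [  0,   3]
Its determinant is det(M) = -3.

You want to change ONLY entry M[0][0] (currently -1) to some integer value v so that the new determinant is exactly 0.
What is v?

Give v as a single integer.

Answer: 0

Derivation:
det is linear in entry M[0][0]: det = old_det + (v - -1) * C_00
Cofactor C_00 = 3
Want det = 0: -3 + (v - -1) * 3 = 0
  (v - -1) = 3 / 3 = 1
  v = -1 + (1) = 0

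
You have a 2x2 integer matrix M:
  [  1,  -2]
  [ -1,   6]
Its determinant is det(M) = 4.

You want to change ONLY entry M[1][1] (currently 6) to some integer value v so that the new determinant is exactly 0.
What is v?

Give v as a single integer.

Answer: 2

Derivation:
det is linear in entry M[1][1]: det = old_det + (v - 6) * C_11
Cofactor C_11 = 1
Want det = 0: 4 + (v - 6) * 1 = 0
  (v - 6) = -4 / 1 = -4
  v = 6 + (-4) = 2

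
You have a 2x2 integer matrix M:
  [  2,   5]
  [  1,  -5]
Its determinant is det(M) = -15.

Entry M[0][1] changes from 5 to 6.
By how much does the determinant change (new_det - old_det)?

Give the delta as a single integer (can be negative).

Cofactor C_01 = -1
Entry delta = 6 - 5 = 1
Det delta = entry_delta * cofactor = 1 * -1 = -1

Answer: -1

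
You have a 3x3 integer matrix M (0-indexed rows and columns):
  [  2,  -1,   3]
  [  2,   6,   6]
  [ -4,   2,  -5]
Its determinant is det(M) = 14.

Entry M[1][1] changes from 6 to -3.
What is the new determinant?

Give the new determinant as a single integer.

det is linear in row 1: changing M[1][1] by delta changes det by delta * cofactor(1,1).
Cofactor C_11 = (-1)^(1+1) * minor(1,1) = 2
Entry delta = -3 - 6 = -9
Det delta = -9 * 2 = -18
New det = 14 + -18 = -4

Answer: -4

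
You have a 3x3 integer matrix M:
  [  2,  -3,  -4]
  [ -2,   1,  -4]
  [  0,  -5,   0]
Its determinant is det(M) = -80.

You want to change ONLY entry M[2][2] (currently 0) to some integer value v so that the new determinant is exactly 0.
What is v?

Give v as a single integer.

det is linear in entry M[2][2]: det = old_det + (v - 0) * C_22
Cofactor C_22 = -4
Want det = 0: -80 + (v - 0) * -4 = 0
  (v - 0) = 80 / -4 = -20
  v = 0 + (-20) = -20

Answer: -20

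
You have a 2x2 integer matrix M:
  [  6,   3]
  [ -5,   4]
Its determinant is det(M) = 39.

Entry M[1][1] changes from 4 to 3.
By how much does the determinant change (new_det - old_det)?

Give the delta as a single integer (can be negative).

Answer: -6

Derivation:
Cofactor C_11 = 6
Entry delta = 3 - 4 = -1
Det delta = entry_delta * cofactor = -1 * 6 = -6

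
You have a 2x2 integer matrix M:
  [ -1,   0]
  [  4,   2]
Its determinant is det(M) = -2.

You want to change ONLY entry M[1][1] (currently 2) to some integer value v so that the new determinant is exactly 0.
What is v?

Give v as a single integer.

Answer: 0

Derivation:
det is linear in entry M[1][1]: det = old_det + (v - 2) * C_11
Cofactor C_11 = -1
Want det = 0: -2 + (v - 2) * -1 = 0
  (v - 2) = 2 / -1 = -2
  v = 2 + (-2) = 0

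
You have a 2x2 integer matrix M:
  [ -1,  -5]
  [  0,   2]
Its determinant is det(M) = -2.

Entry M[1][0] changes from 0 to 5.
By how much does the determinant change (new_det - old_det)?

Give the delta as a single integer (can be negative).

Answer: 25

Derivation:
Cofactor C_10 = 5
Entry delta = 5 - 0 = 5
Det delta = entry_delta * cofactor = 5 * 5 = 25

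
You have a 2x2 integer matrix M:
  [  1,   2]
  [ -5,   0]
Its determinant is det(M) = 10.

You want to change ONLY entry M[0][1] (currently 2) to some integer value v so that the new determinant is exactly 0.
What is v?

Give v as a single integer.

det is linear in entry M[0][1]: det = old_det + (v - 2) * C_01
Cofactor C_01 = 5
Want det = 0: 10 + (v - 2) * 5 = 0
  (v - 2) = -10 / 5 = -2
  v = 2 + (-2) = 0

Answer: 0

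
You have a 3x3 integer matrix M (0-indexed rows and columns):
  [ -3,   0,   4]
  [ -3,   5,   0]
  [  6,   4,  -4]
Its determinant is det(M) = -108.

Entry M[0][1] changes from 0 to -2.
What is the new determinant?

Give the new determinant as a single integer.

det is linear in row 0: changing M[0][1] by delta changes det by delta * cofactor(0,1).
Cofactor C_01 = (-1)^(0+1) * minor(0,1) = -12
Entry delta = -2 - 0 = -2
Det delta = -2 * -12 = 24
New det = -108 + 24 = -84

Answer: -84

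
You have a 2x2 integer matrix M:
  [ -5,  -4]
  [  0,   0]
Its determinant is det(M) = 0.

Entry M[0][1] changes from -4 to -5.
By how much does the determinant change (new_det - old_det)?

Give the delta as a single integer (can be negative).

Answer: 0

Derivation:
Cofactor C_01 = 0
Entry delta = -5 - -4 = -1
Det delta = entry_delta * cofactor = -1 * 0 = 0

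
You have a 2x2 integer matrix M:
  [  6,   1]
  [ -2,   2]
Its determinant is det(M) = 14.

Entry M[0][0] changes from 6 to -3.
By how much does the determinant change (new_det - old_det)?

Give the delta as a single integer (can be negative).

Answer: -18

Derivation:
Cofactor C_00 = 2
Entry delta = -3 - 6 = -9
Det delta = entry_delta * cofactor = -9 * 2 = -18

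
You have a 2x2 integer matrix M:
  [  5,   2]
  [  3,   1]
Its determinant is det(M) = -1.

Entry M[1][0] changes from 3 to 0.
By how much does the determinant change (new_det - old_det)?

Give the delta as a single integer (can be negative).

Answer: 6

Derivation:
Cofactor C_10 = -2
Entry delta = 0 - 3 = -3
Det delta = entry_delta * cofactor = -3 * -2 = 6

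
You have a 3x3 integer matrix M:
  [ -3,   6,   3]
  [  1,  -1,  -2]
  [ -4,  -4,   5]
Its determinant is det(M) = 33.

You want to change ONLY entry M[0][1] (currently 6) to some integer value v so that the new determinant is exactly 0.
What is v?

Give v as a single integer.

det is linear in entry M[0][1]: det = old_det + (v - 6) * C_01
Cofactor C_01 = 3
Want det = 0: 33 + (v - 6) * 3 = 0
  (v - 6) = -33 / 3 = -11
  v = 6 + (-11) = -5

Answer: -5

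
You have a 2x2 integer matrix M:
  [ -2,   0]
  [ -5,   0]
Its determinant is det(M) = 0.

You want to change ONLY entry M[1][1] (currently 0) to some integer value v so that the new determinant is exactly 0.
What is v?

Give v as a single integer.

Answer: 0

Derivation:
det is linear in entry M[1][1]: det = old_det + (v - 0) * C_11
Cofactor C_11 = -2
Want det = 0: 0 + (v - 0) * -2 = 0
  (v - 0) = 0 / -2 = 0
  v = 0 + (0) = 0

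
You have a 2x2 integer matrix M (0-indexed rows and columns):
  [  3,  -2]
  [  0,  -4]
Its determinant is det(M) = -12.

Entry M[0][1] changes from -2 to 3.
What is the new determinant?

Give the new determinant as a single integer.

det is linear in row 0: changing M[0][1] by delta changes det by delta * cofactor(0,1).
Cofactor C_01 = (-1)^(0+1) * minor(0,1) = 0
Entry delta = 3 - -2 = 5
Det delta = 5 * 0 = 0
New det = -12 + 0 = -12

Answer: -12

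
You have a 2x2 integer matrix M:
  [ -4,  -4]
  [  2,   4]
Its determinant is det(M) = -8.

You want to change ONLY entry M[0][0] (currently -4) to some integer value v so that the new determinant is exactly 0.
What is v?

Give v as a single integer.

Answer: -2

Derivation:
det is linear in entry M[0][0]: det = old_det + (v - -4) * C_00
Cofactor C_00 = 4
Want det = 0: -8 + (v - -4) * 4 = 0
  (v - -4) = 8 / 4 = 2
  v = -4 + (2) = -2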